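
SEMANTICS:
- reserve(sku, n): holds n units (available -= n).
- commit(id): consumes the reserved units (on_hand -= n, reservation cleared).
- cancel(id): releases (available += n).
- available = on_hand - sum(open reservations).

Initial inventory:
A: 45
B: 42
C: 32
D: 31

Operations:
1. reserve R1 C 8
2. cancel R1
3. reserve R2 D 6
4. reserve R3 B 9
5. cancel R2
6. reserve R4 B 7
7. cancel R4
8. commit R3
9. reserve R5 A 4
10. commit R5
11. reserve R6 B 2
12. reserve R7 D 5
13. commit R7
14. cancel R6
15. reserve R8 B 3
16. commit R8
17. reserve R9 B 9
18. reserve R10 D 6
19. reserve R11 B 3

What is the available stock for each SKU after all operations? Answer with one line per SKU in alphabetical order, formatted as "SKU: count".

Answer: A: 41
B: 18
C: 32
D: 20

Derivation:
Step 1: reserve R1 C 8 -> on_hand[A=45 B=42 C=32 D=31] avail[A=45 B=42 C=24 D=31] open={R1}
Step 2: cancel R1 -> on_hand[A=45 B=42 C=32 D=31] avail[A=45 B=42 C=32 D=31] open={}
Step 3: reserve R2 D 6 -> on_hand[A=45 B=42 C=32 D=31] avail[A=45 B=42 C=32 D=25] open={R2}
Step 4: reserve R3 B 9 -> on_hand[A=45 B=42 C=32 D=31] avail[A=45 B=33 C=32 D=25] open={R2,R3}
Step 5: cancel R2 -> on_hand[A=45 B=42 C=32 D=31] avail[A=45 B=33 C=32 D=31] open={R3}
Step 6: reserve R4 B 7 -> on_hand[A=45 B=42 C=32 D=31] avail[A=45 B=26 C=32 D=31] open={R3,R4}
Step 7: cancel R4 -> on_hand[A=45 B=42 C=32 D=31] avail[A=45 B=33 C=32 D=31] open={R3}
Step 8: commit R3 -> on_hand[A=45 B=33 C=32 D=31] avail[A=45 B=33 C=32 D=31] open={}
Step 9: reserve R5 A 4 -> on_hand[A=45 B=33 C=32 D=31] avail[A=41 B=33 C=32 D=31] open={R5}
Step 10: commit R5 -> on_hand[A=41 B=33 C=32 D=31] avail[A=41 B=33 C=32 D=31] open={}
Step 11: reserve R6 B 2 -> on_hand[A=41 B=33 C=32 D=31] avail[A=41 B=31 C=32 D=31] open={R6}
Step 12: reserve R7 D 5 -> on_hand[A=41 B=33 C=32 D=31] avail[A=41 B=31 C=32 D=26] open={R6,R7}
Step 13: commit R7 -> on_hand[A=41 B=33 C=32 D=26] avail[A=41 B=31 C=32 D=26] open={R6}
Step 14: cancel R6 -> on_hand[A=41 B=33 C=32 D=26] avail[A=41 B=33 C=32 D=26] open={}
Step 15: reserve R8 B 3 -> on_hand[A=41 B=33 C=32 D=26] avail[A=41 B=30 C=32 D=26] open={R8}
Step 16: commit R8 -> on_hand[A=41 B=30 C=32 D=26] avail[A=41 B=30 C=32 D=26] open={}
Step 17: reserve R9 B 9 -> on_hand[A=41 B=30 C=32 D=26] avail[A=41 B=21 C=32 D=26] open={R9}
Step 18: reserve R10 D 6 -> on_hand[A=41 B=30 C=32 D=26] avail[A=41 B=21 C=32 D=20] open={R10,R9}
Step 19: reserve R11 B 3 -> on_hand[A=41 B=30 C=32 D=26] avail[A=41 B=18 C=32 D=20] open={R10,R11,R9}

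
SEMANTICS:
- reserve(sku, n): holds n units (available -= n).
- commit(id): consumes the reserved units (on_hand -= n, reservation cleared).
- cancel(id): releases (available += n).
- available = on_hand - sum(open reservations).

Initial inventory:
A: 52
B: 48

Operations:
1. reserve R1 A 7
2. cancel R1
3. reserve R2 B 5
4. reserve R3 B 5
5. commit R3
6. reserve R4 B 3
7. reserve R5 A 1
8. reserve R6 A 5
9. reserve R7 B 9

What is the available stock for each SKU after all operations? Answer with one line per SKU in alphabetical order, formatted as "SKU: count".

Answer: A: 46
B: 26

Derivation:
Step 1: reserve R1 A 7 -> on_hand[A=52 B=48] avail[A=45 B=48] open={R1}
Step 2: cancel R1 -> on_hand[A=52 B=48] avail[A=52 B=48] open={}
Step 3: reserve R2 B 5 -> on_hand[A=52 B=48] avail[A=52 B=43] open={R2}
Step 4: reserve R3 B 5 -> on_hand[A=52 B=48] avail[A=52 B=38] open={R2,R3}
Step 5: commit R3 -> on_hand[A=52 B=43] avail[A=52 B=38] open={R2}
Step 6: reserve R4 B 3 -> on_hand[A=52 B=43] avail[A=52 B=35] open={R2,R4}
Step 7: reserve R5 A 1 -> on_hand[A=52 B=43] avail[A=51 B=35] open={R2,R4,R5}
Step 8: reserve R6 A 5 -> on_hand[A=52 B=43] avail[A=46 B=35] open={R2,R4,R5,R6}
Step 9: reserve R7 B 9 -> on_hand[A=52 B=43] avail[A=46 B=26] open={R2,R4,R5,R6,R7}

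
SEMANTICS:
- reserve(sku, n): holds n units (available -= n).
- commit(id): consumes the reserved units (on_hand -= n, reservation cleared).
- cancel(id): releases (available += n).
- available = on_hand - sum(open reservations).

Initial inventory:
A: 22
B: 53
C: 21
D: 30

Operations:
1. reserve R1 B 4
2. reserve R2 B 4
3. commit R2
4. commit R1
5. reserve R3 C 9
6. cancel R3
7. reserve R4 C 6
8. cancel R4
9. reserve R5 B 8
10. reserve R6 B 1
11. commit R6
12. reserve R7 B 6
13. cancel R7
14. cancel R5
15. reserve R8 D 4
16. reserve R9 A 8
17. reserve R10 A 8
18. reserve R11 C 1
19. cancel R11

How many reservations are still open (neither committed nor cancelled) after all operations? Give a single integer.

Answer: 3

Derivation:
Step 1: reserve R1 B 4 -> on_hand[A=22 B=53 C=21 D=30] avail[A=22 B=49 C=21 D=30] open={R1}
Step 2: reserve R2 B 4 -> on_hand[A=22 B=53 C=21 D=30] avail[A=22 B=45 C=21 D=30] open={R1,R2}
Step 3: commit R2 -> on_hand[A=22 B=49 C=21 D=30] avail[A=22 B=45 C=21 D=30] open={R1}
Step 4: commit R1 -> on_hand[A=22 B=45 C=21 D=30] avail[A=22 B=45 C=21 D=30] open={}
Step 5: reserve R3 C 9 -> on_hand[A=22 B=45 C=21 D=30] avail[A=22 B=45 C=12 D=30] open={R3}
Step 6: cancel R3 -> on_hand[A=22 B=45 C=21 D=30] avail[A=22 B=45 C=21 D=30] open={}
Step 7: reserve R4 C 6 -> on_hand[A=22 B=45 C=21 D=30] avail[A=22 B=45 C=15 D=30] open={R4}
Step 8: cancel R4 -> on_hand[A=22 B=45 C=21 D=30] avail[A=22 B=45 C=21 D=30] open={}
Step 9: reserve R5 B 8 -> on_hand[A=22 B=45 C=21 D=30] avail[A=22 B=37 C=21 D=30] open={R5}
Step 10: reserve R6 B 1 -> on_hand[A=22 B=45 C=21 D=30] avail[A=22 B=36 C=21 D=30] open={R5,R6}
Step 11: commit R6 -> on_hand[A=22 B=44 C=21 D=30] avail[A=22 B=36 C=21 D=30] open={R5}
Step 12: reserve R7 B 6 -> on_hand[A=22 B=44 C=21 D=30] avail[A=22 B=30 C=21 D=30] open={R5,R7}
Step 13: cancel R7 -> on_hand[A=22 B=44 C=21 D=30] avail[A=22 B=36 C=21 D=30] open={R5}
Step 14: cancel R5 -> on_hand[A=22 B=44 C=21 D=30] avail[A=22 B=44 C=21 D=30] open={}
Step 15: reserve R8 D 4 -> on_hand[A=22 B=44 C=21 D=30] avail[A=22 B=44 C=21 D=26] open={R8}
Step 16: reserve R9 A 8 -> on_hand[A=22 B=44 C=21 D=30] avail[A=14 B=44 C=21 D=26] open={R8,R9}
Step 17: reserve R10 A 8 -> on_hand[A=22 B=44 C=21 D=30] avail[A=6 B=44 C=21 D=26] open={R10,R8,R9}
Step 18: reserve R11 C 1 -> on_hand[A=22 B=44 C=21 D=30] avail[A=6 B=44 C=20 D=26] open={R10,R11,R8,R9}
Step 19: cancel R11 -> on_hand[A=22 B=44 C=21 D=30] avail[A=6 B=44 C=21 D=26] open={R10,R8,R9}
Open reservations: ['R10', 'R8', 'R9'] -> 3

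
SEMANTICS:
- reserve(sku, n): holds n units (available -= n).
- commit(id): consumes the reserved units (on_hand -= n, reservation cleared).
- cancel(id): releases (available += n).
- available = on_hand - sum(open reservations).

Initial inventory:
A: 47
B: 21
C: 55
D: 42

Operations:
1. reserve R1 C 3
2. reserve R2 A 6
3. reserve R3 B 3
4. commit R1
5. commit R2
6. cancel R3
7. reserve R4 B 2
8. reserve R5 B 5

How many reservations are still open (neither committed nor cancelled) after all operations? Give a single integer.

Answer: 2

Derivation:
Step 1: reserve R1 C 3 -> on_hand[A=47 B=21 C=55 D=42] avail[A=47 B=21 C=52 D=42] open={R1}
Step 2: reserve R2 A 6 -> on_hand[A=47 B=21 C=55 D=42] avail[A=41 B=21 C=52 D=42] open={R1,R2}
Step 3: reserve R3 B 3 -> on_hand[A=47 B=21 C=55 D=42] avail[A=41 B=18 C=52 D=42] open={R1,R2,R3}
Step 4: commit R1 -> on_hand[A=47 B=21 C=52 D=42] avail[A=41 B=18 C=52 D=42] open={R2,R3}
Step 5: commit R2 -> on_hand[A=41 B=21 C=52 D=42] avail[A=41 B=18 C=52 D=42] open={R3}
Step 6: cancel R3 -> on_hand[A=41 B=21 C=52 D=42] avail[A=41 B=21 C=52 D=42] open={}
Step 7: reserve R4 B 2 -> on_hand[A=41 B=21 C=52 D=42] avail[A=41 B=19 C=52 D=42] open={R4}
Step 8: reserve R5 B 5 -> on_hand[A=41 B=21 C=52 D=42] avail[A=41 B=14 C=52 D=42] open={R4,R5}
Open reservations: ['R4', 'R5'] -> 2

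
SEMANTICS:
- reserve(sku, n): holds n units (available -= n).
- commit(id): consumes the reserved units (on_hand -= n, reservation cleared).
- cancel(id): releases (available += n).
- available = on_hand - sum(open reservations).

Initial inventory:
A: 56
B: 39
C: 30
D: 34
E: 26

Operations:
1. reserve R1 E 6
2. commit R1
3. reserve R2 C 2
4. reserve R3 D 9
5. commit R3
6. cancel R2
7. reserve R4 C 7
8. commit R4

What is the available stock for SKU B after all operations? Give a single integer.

Step 1: reserve R1 E 6 -> on_hand[A=56 B=39 C=30 D=34 E=26] avail[A=56 B=39 C=30 D=34 E=20] open={R1}
Step 2: commit R1 -> on_hand[A=56 B=39 C=30 D=34 E=20] avail[A=56 B=39 C=30 D=34 E=20] open={}
Step 3: reserve R2 C 2 -> on_hand[A=56 B=39 C=30 D=34 E=20] avail[A=56 B=39 C=28 D=34 E=20] open={R2}
Step 4: reserve R3 D 9 -> on_hand[A=56 B=39 C=30 D=34 E=20] avail[A=56 B=39 C=28 D=25 E=20] open={R2,R3}
Step 5: commit R3 -> on_hand[A=56 B=39 C=30 D=25 E=20] avail[A=56 B=39 C=28 D=25 E=20] open={R2}
Step 6: cancel R2 -> on_hand[A=56 B=39 C=30 D=25 E=20] avail[A=56 B=39 C=30 D=25 E=20] open={}
Step 7: reserve R4 C 7 -> on_hand[A=56 B=39 C=30 D=25 E=20] avail[A=56 B=39 C=23 D=25 E=20] open={R4}
Step 8: commit R4 -> on_hand[A=56 B=39 C=23 D=25 E=20] avail[A=56 B=39 C=23 D=25 E=20] open={}
Final available[B] = 39

Answer: 39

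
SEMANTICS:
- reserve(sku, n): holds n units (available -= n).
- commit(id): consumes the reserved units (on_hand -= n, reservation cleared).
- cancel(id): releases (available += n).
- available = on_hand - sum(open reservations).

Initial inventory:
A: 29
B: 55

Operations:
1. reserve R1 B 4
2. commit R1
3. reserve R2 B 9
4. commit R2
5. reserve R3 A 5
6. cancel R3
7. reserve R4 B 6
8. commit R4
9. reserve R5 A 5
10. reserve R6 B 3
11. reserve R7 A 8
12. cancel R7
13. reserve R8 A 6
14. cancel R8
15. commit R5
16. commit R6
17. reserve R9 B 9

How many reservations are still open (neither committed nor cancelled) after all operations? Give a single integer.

Step 1: reserve R1 B 4 -> on_hand[A=29 B=55] avail[A=29 B=51] open={R1}
Step 2: commit R1 -> on_hand[A=29 B=51] avail[A=29 B=51] open={}
Step 3: reserve R2 B 9 -> on_hand[A=29 B=51] avail[A=29 B=42] open={R2}
Step 4: commit R2 -> on_hand[A=29 B=42] avail[A=29 B=42] open={}
Step 5: reserve R3 A 5 -> on_hand[A=29 B=42] avail[A=24 B=42] open={R3}
Step 6: cancel R3 -> on_hand[A=29 B=42] avail[A=29 B=42] open={}
Step 7: reserve R4 B 6 -> on_hand[A=29 B=42] avail[A=29 B=36] open={R4}
Step 8: commit R4 -> on_hand[A=29 B=36] avail[A=29 B=36] open={}
Step 9: reserve R5 A 5 -> on_hand[A=29 B=36] avail[A=24 B=36] open={R5}
Step 10: reserve R6 B 3 -> on_hand[A=29 B=36] avail[A=24 B=33] open={R5,R6}
Step 11: reserve R7 A 8 -> on_hand[A=29 B=36] avail[A=16 B=33] open={R5,R6,R7}
Step 12: cancel R7 -> on_hand[A=29 B=36] avail[A=24 B=33] open={R5,R6}
Step 13: reserve R8 A 6 -> on_hand[A=29 B=36] avail[A=18 B=33] open={R5,R6,R8}
Step 14: cancel R8 -> on_hand[A=29 B=36] avail[A=24 B=33] open={R5,R6}
Step 15: commit R5 -> on_hand[A=24 B=36] avail[A=24 B=33] open={R6}
Step 16: commit R6 -> on_hand[A=24 B=33] avail[A=24 B=33] open={}
Step 17: reserve R9 B 9 -> on_hand[A=24 B=33] avail[A=24 B=24] open={R9}
Open reservations: ['R9'] -> 1

Answer: 1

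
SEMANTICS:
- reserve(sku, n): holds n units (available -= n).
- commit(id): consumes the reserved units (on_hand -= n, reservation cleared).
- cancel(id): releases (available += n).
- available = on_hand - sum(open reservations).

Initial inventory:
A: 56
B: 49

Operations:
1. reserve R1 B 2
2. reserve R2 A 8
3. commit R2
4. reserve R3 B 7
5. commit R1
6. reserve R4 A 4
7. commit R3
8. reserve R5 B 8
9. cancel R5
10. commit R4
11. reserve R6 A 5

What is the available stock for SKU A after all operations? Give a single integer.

Answer: 39

Derivation:
Step 1: reserve R1 B 2 -> on_hand[A=56 B=49] avail[A=56 B=47] open={R1}
Step 2: reserve R2 A 8 -> on_hand[A=56 B=49] avail[A=48 B=47] open={R1,R2}
Step 3: commit R2 -> on_hand[A=48 B=49] avail[A=48 B=47] open={R1}
Step 4: reserve R3 B 7 -> on_hand[A=48 B=49] avail[A=48 B=40] open={R1,R3}
Step 5: commit R1 -> on_hand[A=48 B=47] avail[A=48 B=40] open={R3}
Step 6: reserve R4 A 4 -> on_hand[A=48 B=47] avail[A=44 B=40] open={R3,R4}
Step 7: commit R3 -> on_hand[A=48 B=40] avail[A=44 B=40] open={R4}
Step 8: reserve R5 B 8 -> on_hand[A=48 B=40] avail[A=44 B=32] open={R4,R5}
Step 9: cancel R5 -> on_hand[A=48 B=40] avail[A=44 B=40] open={R4}
Step 10: commit R4 -> on_hand[A=44 B=40] avail[A=44 B=40] open={}
Step 11: reserve R6 A 5 -> on_hand[A=44 B=40] avail[A=39 B=40] open={R6}
Final available[A] = 39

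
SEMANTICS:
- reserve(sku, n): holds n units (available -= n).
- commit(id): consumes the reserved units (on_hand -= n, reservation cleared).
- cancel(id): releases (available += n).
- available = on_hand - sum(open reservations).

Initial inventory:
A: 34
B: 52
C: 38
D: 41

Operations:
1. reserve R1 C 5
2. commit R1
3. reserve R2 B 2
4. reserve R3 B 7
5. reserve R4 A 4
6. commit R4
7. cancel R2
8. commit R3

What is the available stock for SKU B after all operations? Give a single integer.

Answer: 45

Derivation:
Step 1: reserve R1 C 5 -> on_hand[A=34 B=52 C=38 D=41] avail[A=34 B=52 C=33 D=41] open={R1}
Step 2: commit R1 -> on_hand[A=34 B=52 C=33 D=41] avail[A=34 B=52 C=33 D=41] open={}
Step 3: reserve R2 B 2 -> on_hand[A=34 B=52 C=33 D=41] avail[A=34 B=50 C=33 D=41] open={R2}
Step 4: reserve R3 B 7 -> on_hand[A=34 B=52 C=33 D=41] avail[A=34 B=43 C=33 D=41] open={R2,R3}
Step 5: reserve R4 A 4 -> on_hand[A=34 B=52 C=33 D=41] avail[A=30 B=43 C=33 D=41] open={R2,R3,R4}
Step 6: commit R4 -> on_hand[A=30 B=52 C=33 D=41] avail[A=30 B=43 C=33 D=41] open={R2,R3}
Step 7: cancel R2 -> on_hand[A=30 B=52 C=33 D=41] avail[A=30 B=45 C=33 D=41] open={R3}
Step 8: commit R3 -> on_hand[A=30 B=45 C=33 D=41] avail[A=30 B=45 C=33 D=41] open={}
Final available[B] = 45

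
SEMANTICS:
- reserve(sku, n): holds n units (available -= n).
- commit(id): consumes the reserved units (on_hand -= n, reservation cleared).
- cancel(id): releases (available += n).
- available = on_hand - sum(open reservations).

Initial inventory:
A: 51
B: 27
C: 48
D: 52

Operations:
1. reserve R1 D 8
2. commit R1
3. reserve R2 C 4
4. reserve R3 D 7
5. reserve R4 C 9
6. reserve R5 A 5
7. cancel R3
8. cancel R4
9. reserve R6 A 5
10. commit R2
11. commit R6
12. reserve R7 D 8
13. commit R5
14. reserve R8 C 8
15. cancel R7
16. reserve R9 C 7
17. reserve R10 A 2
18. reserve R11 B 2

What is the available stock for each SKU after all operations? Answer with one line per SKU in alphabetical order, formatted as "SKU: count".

Step 1: reserve R1 D 8 -> on_hand[A=51 B=27 C=48 D=52] avail[A=51 B=27 C=48 D=44] open={R1}
Step 2: commit R1 -> on_hand[A=51 B=27 C=48 D=44] avail[A=51 B=27 C=48 D=44] open={}
Step 3: reserve R2 C 4 -> on_hand[A=51 B=27 C=48 D=44] avail[A=51 B=27 C=44 D=44] open={R2}
Step 4: reserve R3 D 7 -> on_hand[A=51 B=27 C=48 D=44] avail[A=51 B=27 C=44 D=37] open={R2,R3}
Step 5: reserve R4 C 9 -> on_hand[A=51 B=27 C=48 D=44] avail[A=51 B=27 C=35 D=37] open={R2,R3,R4}
Step 6: reserve R5 A 5 -> on_hand[A=51 B=27 C=48 D=44] avail[A=46 B=27 C=35 D=37] open={R2,R3,R4,R5}
Step 7: cancel R3 -> on_hand[A=51 B=27 C=48 D=44] avail[A=46 B=27 C=35 D=44] open={R2,R4,R5}
Step 8: cancel R4 -> on_hand[A=51 B=27 C=48 D=44] avail[A=46 B=27 C=44 D=44] open={R2,R5}
Step 9: reserve R6 A 5 -> on_hand[A=51 B=27 C=48 D=44] avail[A=41 B=27 C=44 D=44] open={R2,R5,R6}
Step 10: commit R2 -> on_hand[A=51 B=27 C=44 D=44] avail[A=41 B=27 C=44 D=44] open={R5,R6}
Step 11: commit R6 -> on_hand[A=46 B=27 C=44 D=44] avail[A=41 B=27 C=44 D=44] open={R5}
Step 12: reserve R7 D 8 -> on_hand[A=46 B=27 C=44 D=44] avail[A=41 B=27 C=44 D=36] open={R5,R7}
Step 13: commit R5 -> on_hand[A=41 B=27 C=44 D=44] avail[A=41 B=27 C=44 D=36] open={R7}
Step 14: reserve R8 C 8 -> on_hand[A=41 B=27 C=44 D=44] avail[A=41 B=27 C=36 D=36] open={R7,R8}
Step 15: cancel R7 -> on_hand[A=41 B=27 C=44 D=44] avail[A=41 B=27 C=36 D=44] open={R8}
Step 16: reserve R9 C 7 -> on_hand[A=41 B=27 C=44 D=44] avail[A=41 B=27 C=29 D=44] open={R8,R9}
Step 17: reserve R10 A 2 -> on_hand[A=41 B=27 C=44 D=44] avail[A=39 B=27 C=29 D=44] open={R10,R8,R9}
Step 18: reserve R11 B 2 -> on_hand[A=41 B=27 C=44 D=44] avail[A=39 B=25 C=29 D=44] open={R10,R11,R8,R9}

Answer: A: 39
B: 25
C: 29
D: 44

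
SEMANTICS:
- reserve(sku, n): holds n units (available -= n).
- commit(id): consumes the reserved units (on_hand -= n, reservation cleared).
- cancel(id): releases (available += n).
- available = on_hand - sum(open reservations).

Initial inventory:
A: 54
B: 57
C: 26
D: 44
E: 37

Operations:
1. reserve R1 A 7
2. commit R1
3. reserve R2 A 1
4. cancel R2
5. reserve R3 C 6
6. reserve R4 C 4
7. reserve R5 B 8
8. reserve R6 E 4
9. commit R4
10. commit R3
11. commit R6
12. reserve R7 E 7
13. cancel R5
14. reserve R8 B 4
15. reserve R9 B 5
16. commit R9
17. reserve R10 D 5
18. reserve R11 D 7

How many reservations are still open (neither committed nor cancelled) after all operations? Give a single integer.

Answer: 4

Derivation:
Step 1: reserve R1 A 7 -> on_hand[A=54 B=57 C=26 D=44 E=37] avail[A=47 B=57 C=26 D=44 E=37] open={R1}
Step 2: commit R1 -> on_hand[A=47 B=57 C=26 D=44 E=37] avail[A=47 B=57 C=26 D=44 E=37] open={}
Step 3: reserve R2 A 1 -> on_hand[A=47 B=57 C=26 D=44 E=37] avail[A=46 B=57 C=26 D=44 E=37] open={R2}
Step 4: cancel R2 -> on_hand[A=47 B=57 C=26 D=44 E=37] avail[A=47 B=57 C=26 D=44 E=37] open={}
Step 5: reserve R3 C 6 -> on_hand[A=47 B=57 C=26 D=44 E=37] avail[A=47 B=57 C=20 D=44 E=37] open={R3}
Step 6: reserve R4 C 4 -> on_hand[A=47 B=57 C=26 D=44 E=37] avail[A=47 B=57 C=16 D=44 E=37] open={R3,R4}
Step 7: reserve R5 B 8 -> on_hand[A=47 B=57 C=26 D=44 E=37] avail[A=47 B=49 C=16 D=44 E=37] open={R3,R4,R5}
Step 8: reserve R6 E 4 -> on_hand[A=47 B=57 C=26 D=44 E=37] avail[A=47 B=49 C=16 D=44 E=33] open={R3,R4,R5,R6}
Step 9: commit R4 -> on_hand[A=47 B=57 C=22 D=44 E=37] avail[A=47 B=49 C=16 D=44 E=33] open={R3,R5,R6}
Step 10: commit R3 -> on_hand[A=47 B=57 C=16 D=44 E=37] avail[A=47 B=49 C=16 D=44 E=33] open={R5,R6}
Step 11: commit R6 -> on_hand[A=47 B=57 C=16 D=44 E=33] avail[A=47 B=49 C=16 D=44 E=33] open={R5}
Step 12: reserve R7 E 7 -> on_hand[A=47 B=57 C=16 D=44 E=33] avail[A=47 B=49 C=16 D=44 E=26] open={R5,R7}
Step 13: cancel R5 -> on_hand[A=47 B=57 C=16 D=44 E=33] avail[A=47 B=57 C=16 D=44 E=26] open={R7}
Step 14: reserve R8 B 4 -> on_hand[A=47 B=57 C=16 D=44 E=33] avail[A=47 B=53 C=16 D=44 E=26] open={R7,R8}
Step 15: reserve R9 B 5 -> on_hand[A=47 B=57 C=16 D=44 E=33] avail[A=47 B=48 C=16 D=44 E=26] open={R7,R8,R9}
Step 16: commit R9 -> on_hand[A=47 B=52 C=16 D=44 E=33] avail[A=47 B=48 C=16 D=44 E=26] open={R7,R8}
Step 17: reserve R10 D 5 -> on_hand[A=47 B=52 C=16 D=44 E=33] avail[A=47 B=48 C=16 D=39 E=26] open={R10,R7,R8}
Step 18: reserve R11 D 7 -> on_hand[A=47 B=52 C=16 D=44 E=33] avail[A=47 B=48 C=16 D=32 E=26] open={R10,R11,R7,R8}
Open reservations: ['R10', 'R11', 'R7', 'R8'] -> 4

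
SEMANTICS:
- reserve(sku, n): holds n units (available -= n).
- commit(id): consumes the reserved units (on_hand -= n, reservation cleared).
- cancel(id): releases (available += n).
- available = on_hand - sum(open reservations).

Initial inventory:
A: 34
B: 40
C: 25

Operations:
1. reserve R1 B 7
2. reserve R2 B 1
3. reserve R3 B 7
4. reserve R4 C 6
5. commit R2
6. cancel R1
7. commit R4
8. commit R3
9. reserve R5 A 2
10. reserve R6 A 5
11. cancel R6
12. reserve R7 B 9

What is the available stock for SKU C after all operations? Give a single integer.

Step 1: reserve R1 B 7 -> on_hand[A=34 B=40 C=25] avail[A=34 B=33 C=25] open={R1}
Step 2: reserve R2 B 1 -> on_hand[A=34 B=40 C=25] avail[A=34 B=32 C=25] open={R1,R2}
Step 3: reserve R3 B 7 -> on_hand[A=34 B=40 C=25] avail[A=34 B=25 C=25] open={R1,R2,R3}
Step 4: reserve R4 C 6 -> on_hand[A=34 B=40 C=25] avail[A=34 B=25 C=19] open={R1,R2,R3,R4}
Step 5: commit R2 -> on_hand[A=34 B=39 C=25] avail[A=34 B=25 C=19] open={R1,R3,R4}
Step 6: cancel R1 -> on_hand[A=34 B=39 C=25] avail[A=34 B=32 C=19] open={R3,R4}
Step 7: commit R4 -> on_hand[A=34 B=39 C=19] avail[A=34 B=32 C=19] open={R3}
Step 8: commit R3 -> on_hand[A=34 B=32 C=19] avail[A=34 B=32 C=19] open={}
Step 9: reserve R5 A 2 -> on_hand[A=34 B=32 C=19] avail[A=32 B=32 C=19] open={R5}
Step 10: reserve R6 A 5 -> on_hand[A=34 B=32 C=19] avail[A=27 B=32 C=19] open={R5,R6}
Step 11: cancel R6 -> on_hand[A=34 B=32 C=19] avail[A=32 B=32 C=19] open={R5}
Step 12: reserve R7 B 9 -> on_hand[A=34 B=32 C=19] avail[A=32 B=23 C=19] open={R5,R7}
Final available[C] = 19

Answer: 19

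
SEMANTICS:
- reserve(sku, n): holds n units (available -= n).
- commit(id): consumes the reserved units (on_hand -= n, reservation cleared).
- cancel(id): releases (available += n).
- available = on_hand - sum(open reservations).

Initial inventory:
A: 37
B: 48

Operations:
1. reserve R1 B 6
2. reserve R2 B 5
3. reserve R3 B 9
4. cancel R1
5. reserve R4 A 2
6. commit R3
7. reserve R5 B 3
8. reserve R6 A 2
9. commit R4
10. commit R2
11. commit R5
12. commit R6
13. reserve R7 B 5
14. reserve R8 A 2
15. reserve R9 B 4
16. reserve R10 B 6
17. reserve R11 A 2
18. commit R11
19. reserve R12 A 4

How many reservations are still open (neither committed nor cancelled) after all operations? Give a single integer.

Answer: 5

Derivation:
Step 1: reserve R1 B 6 -> on_hand[A=37 B=48] avail[A=37 B=42] open={R1}
Step 2: reserve R2 B 5 -> on_hand[A=37 B=48] avail[A=37 B=37] open={R1,R2}
Step 3: reserve R3 B 9 -> on_hand[A=37 B=48] avail[A=37 B=28] open={R1,R2,R3}
Step 4: cancel R1 -> on_hand[A=37 B=48] avail[A=37 B=34] open={R2,R3}
Step 5: reserve R4 A 2 -> on_hand[A=37 B=48] avail[A=35 B=34] open={R2,R3,R4}
Step 6: commit R3 -> on_hand[A=37 B=39] avail[A=35 B=34] open={R2,R4}
Step 7: reserve R5 B 3 -> on_hand[A=37 B=39] avail[A=35 B=31] open={R2,R4,R5}
Step 8: reserve R6 A 2 -> on_hand[A=37 B=39] avail[A=33 B=31] open={R2,R4,R5,R6}
Step 9: commit R4 -> on_hand[A=35 B=39] avail[A=33 B=31] open={R2,R5,R6}
Step 10: commit R2 -> on_hand[A=35 B=34] avail[A=33 B=31] open={R5,R6}
Step 11: commit R5 -> on_hand[A=35 B=31] avail[A=33 B=31] open={R6}
Step 12: commit R6 -> on_hand[A=33 B=31] avail[A=33 B=31] open={}
Step 13: reserve R7 B 5 -> on_hand[A=33 B=31] avail[A=33 B=26] open={R7}
Step 14: reserve R8 A 2 -> on_hand[A=33 B=31] avail[A=31 B=26] open={R7,R8}
Step 15: reserve R9 B 4 -> on_hand[A=33 B=31] avail[A=31 B=22] open={R7,R8,R9}
Step 16: reserve R10 B 6 -> on_hand[A=33 B=31] avail[A=31 B=16] open={R10,R7,R8,R9}
Step 17: reserve R11 A 2 -> on_hand[A=33 B=31] avail[A=29 B=16] open={R10,R11,R7,R8,R9}
Step 18: commit R11 -> on_hand[A=31 B=31] avail[A=29 B=16] open={R10,R7,R8,R9}
Step 19: reserve R12 A 4 -> on_hand[A=31 B=31] avail[A=25 B=16] open={R10,R12,R7,R8,R9}
Open reservations: ['R10', 'R12', 'R7', 'R8', 'R9'] -> 5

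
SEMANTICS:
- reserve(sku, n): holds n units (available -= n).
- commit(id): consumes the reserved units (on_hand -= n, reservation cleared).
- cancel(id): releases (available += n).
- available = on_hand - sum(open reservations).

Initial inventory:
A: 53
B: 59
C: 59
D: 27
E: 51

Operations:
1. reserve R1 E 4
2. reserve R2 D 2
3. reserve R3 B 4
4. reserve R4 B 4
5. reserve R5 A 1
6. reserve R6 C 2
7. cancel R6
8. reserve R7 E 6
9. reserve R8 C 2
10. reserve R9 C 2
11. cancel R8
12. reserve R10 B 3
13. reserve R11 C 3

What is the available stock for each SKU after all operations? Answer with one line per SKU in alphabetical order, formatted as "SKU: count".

Step 1: reserve R1 E 4 -> on_hand[A=53 B=59 C=59 D=27 E=51] avail[A=53 B=59 C=59 D=27 E=47] open={R1}
Step 2: reserve R2 D 2 -> on_hand[A=53 B=59 C=59 D=27 E=51] avail[A=53 B=59 C=59 D=25 E=47] open={R1,R2}
Step 3: reserve R3 B 4 -> on_hand[A=53 B=59 C=59 D=27 E=51] avail[A=53 B=55 C=59 D=25 E=47] open={R1,R2,R3}
Step 4: reserve R4 B 4 -> on_hand[A=53 B=59 C=59 D=27 E=51] avail[A=53 B=51 C=59 D=25 E=47] open={R1,R2,R3,R4}
Step 5: reserve R5 A 1 -> on_hand[A=53 B=59 C=59 D=27 E=51] avail[A=52 B=51 C=59 D=25 E=47] open={R1,R2,R3,R4,R5}
Step 6: reserve R6 C 2 -> on_hand[A=53 B=59 C=59 D=27 E=51] avail[A=52 B=51 C=57 D=25 E=47] open={R1,R2,R3,R4,R5,R6}
Step 7: cancel R6 -> on_hand[A=53 B=59 C=59 D=27 E=51] avail[A=52 B=51 C=59 D=25 E=47] open={R1,R2,R3,R4,R5}
Step 8: reserve R7 E 6 -> on_hand[A=53 B=59 C=59 D=27 E=51] avail[A=52 B=51 C=59 D=25 E=41] open={R1,R2,R3,R4,R5,R7}
Step 9: reserve R8 C 2 -> on_hand[A=53 B=59 C=59 D=27 E=51] avail[A=52 B=51 C=57 D=25 E=41] open={R1,R2,R3,R4,R5,R7,R8}
Step 10: reserve R9 C 2 -> on_hand[A=53 B=59 C=59 D=27 E=51] avail[A=52 B=51 C=55 D=25 E=41] open={R1,R2,R3,R4,R5,R7,R8,R9}
Step 11: cancel R8 -> on_hand[A=53 B=59 C=59 D=27 E=51] avail[A=52 B=51 C=57 D=25 E=41] open={R1,R2,R3,R4,R5,R7,R9}
Step 12: reserve R10 B 3 -> on_hand[A=53 B=59 C=59 D=27 E=51] avail[A=52 B=48 C=57 D=25 E=41] open={R1,R10,R2,R3,R4,R5,R7,R9}
Step 13: reserve R11 C 3 -> on_hand[A=53 B=59 C=59 D=27 E=51] avail[A=52 B=48 C=54 D=25 E=41] open={R1,R10,R11,R2,R3,R4,R5,R7,R9}

Answer: A: 52
B: 48
C: 54
D: 25
E: 41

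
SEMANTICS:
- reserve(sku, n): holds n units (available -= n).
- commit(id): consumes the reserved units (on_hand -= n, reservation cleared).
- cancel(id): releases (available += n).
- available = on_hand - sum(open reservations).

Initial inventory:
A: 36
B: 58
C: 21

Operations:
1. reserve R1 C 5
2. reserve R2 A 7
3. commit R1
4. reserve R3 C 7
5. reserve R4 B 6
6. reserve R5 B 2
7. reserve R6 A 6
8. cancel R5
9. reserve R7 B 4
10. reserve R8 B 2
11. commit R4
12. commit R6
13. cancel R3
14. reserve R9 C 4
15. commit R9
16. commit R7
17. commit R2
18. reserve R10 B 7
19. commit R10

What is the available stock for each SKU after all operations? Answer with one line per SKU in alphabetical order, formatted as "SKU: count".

Step 1: reserve R1 C 5 -> on_hand[A=36 B=58 C=21] avail[A=36 B=58 C=16] open={R1}
Step 2: reserve R2 A 7 -> on_hand[A=36 B=58 C=21] avail[A=29 B=58 C=16] open={R1,R2}
Step 3: commit R1 -> on_hand[A=36 B=58 C=16] avail[A=29 B=58 C=16] open={R2}
Step 4: reserve R3 C 7 -> on_hand[A=36 B=58 C=16] avail[A=29 B=58 C=9] open={R2,R3}
Step 5: reserve R4 B 6 -> on_hand[A=36 B=58 C=16] avail[A=29 B=52 C=9] open={R2,R3,R4}
Step 6: reserve R5 B 2 -> on_hand[A=36 B=58 C=16] avail[A=29 B=50 C=9] open={R2,R3,R4,R5}
Step 7: reserve R6 A 6 -> on_hand[A=36 B=58 C=16] avail[A=23 B=50 C=9] open={R2,R3,R4,R5,R6}
Step 8: cancel R5 -> on_hand[A=36 B=58 C=16] avail[A=23 B=52 C=9] open={R2,R3,R4,R6}
Step 9: reserve R7 B 4 -> on_hand[A=36 B=58 C=16] avail[A=23 B=48 C=9] open={R2,R3,R4,R6,R7}
Step 10: reserve R8 B 2 -> on_hand[A=36 B=58 C=16] avail[A=23 B=46 C=9] open={R2,R3,R4,R6,R7,R8}
Step 11: commit R4 -> on_hand[A=36 B=52 C=16] avail[A=23 B=46 C=9] open={R2,R3,R6,R7,R8}
Step 12: commit R6 -> on_hand[A=30 B=52 C=16] avail[A=23 B=46 C=9] open={R2,R3,R7,R8}
Step 13: cancel R3 -> on_hand[A=30 B=52 C=16] avail[A=23 B=46 C=16] open={R2,R7,R8}
Step 14: reserve R9 C 4 -> on_hand[A=30 B=52 C=16] avail[A=23 B=46 C=12] open={R2,R7,R8,R9}
Step 15: commit R9 -> on_hand[A=30 B=52 C=12] avail[A=23 B=46 C=12] open={R2,R7,R8}
Step 16: commit R7 -> on_hand[A=30 B=48 C=12] avail[A=23 B=46 C=12] open={R2,R8}
Step 17: commit R2 -> on_hand[A=23 B=48 C=12] avail[A=23 B=46 C=12] open={R8}
Step 18: reserve R10 B 7 -> on_hand[A=23 B=48 C=12] avail[A=23 B=39 C=12] open={R10,R8}
Step 19: commit R10 -> on_hand[A=23 B=41 C=12] avail[A=23 B=39 C=12] open={R8}

Answer: A: 23
B: 39
C: 12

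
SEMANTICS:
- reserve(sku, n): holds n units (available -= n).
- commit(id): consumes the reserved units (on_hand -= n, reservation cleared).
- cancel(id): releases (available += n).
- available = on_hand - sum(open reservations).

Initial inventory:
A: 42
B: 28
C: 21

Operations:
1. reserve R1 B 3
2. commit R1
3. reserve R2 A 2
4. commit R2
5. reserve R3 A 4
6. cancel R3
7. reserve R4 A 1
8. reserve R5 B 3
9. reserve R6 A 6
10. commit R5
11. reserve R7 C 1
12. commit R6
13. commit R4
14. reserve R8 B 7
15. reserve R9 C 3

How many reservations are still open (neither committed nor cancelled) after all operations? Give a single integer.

Step 1: reserve R1 B 3 -> on_hand[A=42 B=28 C=21] avail[A=42 B=25 C=21] open={R1}
Step 2: commit R1 -> on_hand[A=42 B=25 C=21] avail[A=42 B=25 C=21] open={}
Step 3: reserve R2 A 2 -> on_hand[A=42 B=25 C=21] avail[A=40 B=25 C=21] open={R2}
Step 4: commit R2 -> on_hand[A=40 B=25 C=21] avail[A=40 B=25 C=21] open={}
Step 5: reserve R3 A 4 -> on_hand[A=40 B=25 C=21] avail[A=36 B=25 C=21] open={R3}
Step 6: cancel R3 -> on_hand[A=40 B=25 C=21] avail[A=40 B=25 C=21] open={}
Step 7: reserve R4 A 1 -> on_hand[A=40 B=25 C=21] avail[A=39 B=25 C=21] open={R4}
Step 8: reserve R5 B 3 -> on_hand[A=40 B=25 C=21] avail[A=39 B=22 C=21] open={R4,R5}
Step 9: reserve R6 A 6 -> on_hand[A=40 B=25 C=21] avail[A=33 B=22 C=21] open={R4,R5,R6}
Step 10: commit R5 -> on_hand[A=40 B=22 C=21] avail[A=33 B=22 C=21] open={R4,R6}
Step 11: reserve R7 C 1 -> on_hand[A=40 B=22 C=21] avail[A=33 B=22 C=20] open={R4,R6,R7}
Step 12: commit R6 -> on_hand[A=34 B=22 C=21] avail[A=33 B=22 C=20] open={R4,R7}
Step 13: commit R4 -> on_hand[A=33 B=22 C=21] avail[A=33 B=22 C=20] open={R7}
Step 14: reserve R8 B 7 -> on_hand[A=33 B=22 C=21] avail[A=33 B=15 C=20] open={R7,R8}
Step 15: reserve R9 C 3 -> on_hand[A=33 B=22 C=21] avail[A=33 B=15 C=17] open={R7,R8,R9}
Open reservations: ['R7', 'R8', 'R9'] -> 3

Answer: 3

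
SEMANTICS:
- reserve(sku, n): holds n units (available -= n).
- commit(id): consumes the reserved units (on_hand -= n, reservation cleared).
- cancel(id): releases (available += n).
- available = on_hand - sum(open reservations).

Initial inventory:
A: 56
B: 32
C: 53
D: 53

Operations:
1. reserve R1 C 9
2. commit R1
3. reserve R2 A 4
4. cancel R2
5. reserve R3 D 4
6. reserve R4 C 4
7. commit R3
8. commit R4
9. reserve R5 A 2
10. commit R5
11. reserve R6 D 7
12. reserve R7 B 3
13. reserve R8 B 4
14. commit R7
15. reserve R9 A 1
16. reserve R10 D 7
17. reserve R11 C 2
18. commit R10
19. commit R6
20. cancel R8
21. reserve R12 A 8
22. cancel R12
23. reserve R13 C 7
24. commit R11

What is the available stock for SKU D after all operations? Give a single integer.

Step 1: reserve R1 C 9 -> on_hand[A=56 B=32 C=53 D=53] avail[A=56 B=32 C=44 D=53] open={R1}
Step 2: commit R1 -> on_hand[A=56 B=32 C=44 D=53] avail[A=56 B=32 C=44 D=53] open={}
Step 3: reserve R2 A 4 -> on_hand[A=56 B=32 C=44 D=53] avail[A=52 B=32 C=44 D=53] open={R2}
Step 4: cancel R2 -> on_hand[A=56 B=32 C=44 D=53] avail[A=56 B=32 C=44 D=53] open={}
Step 5: reserve R3 D 4 -> on_hand[A=56 B=32 C=44 D=53] avail[A=56 B=32 C=44 D=49] open={R3}
Step 6: reserve R4 C 4 -> on_hand[A=56 B=32 C=44 D=53] avail[A=56 B=32 C=40 D=49] open={R3,R4}
Step 7: commit R3 -> on_hand[A=56 B=32 C=44 D=49] avail[A=56 B=32 C=40 D=49] open={R4}
Step 8: commit R4 -> on_hand[A=56 B=32 C=40 D=49] avail[A=56 B=32 C=40 D=49] open={}
Step 9: reserve R5 A 2 -> on_hand[A=56 B=32 C=40 D=49] avail[A=54 B=32 C=40 D=49] open={R5}
Step 10: commit R5 -> on_hand[A=54 B=32 C=40 D=49] avail[A=54 B=32 C=40 D=49] open={}
Step 11: reserve R6 D 7 -> on_hand[A=54 B=32 C=40 D=49] avail[A=54 B=32 C=40 D=42] open={R6}
Step 12: reserve R7 B 3 -> on_hand[A=54 B=32 C=40 D=49] avail[A=54 B=29 C=40 D=42] open={R6,R7}
Step 13: reserve R8 B 4 -> on_hand[A=54 B=32 C=40 D=49] avail[A=54 B=25 C=40 D=42] open={R6,R7,R8}
Step 14: commit R7 -> on_hand[A=54 B=29 C=40 D=49] avail[A=54 B=25 C=40 D=42] open={R6,R8}
Step 15: reserve R9 A 1 -> on_hand[A=54 B=29 C=40 D=49] avail[A=53 B=25 C=40 D=42] open={R6,R8,R9}
Step 16: reserve R10 D 7 -> on_hand[A=54 B=29 C=40 D=49] avail[A=53 B=25 C=40 D=35] open={R10,R6,R8,R9}
Step 17: reserve R11 C 2 -> on_hand[A=54 B=29 C=40 D=49] avail[A=53 B=25 C=38 D=35] open={R10,R11,R6,R8,R9}
Step 18: commit R10 -> on_hand[A=54 B=29 C=40 D=42] avail[A=53 B=25 C=38 D=35] open={R11,R6,R8,R9}
Step 19: commit R6 -> on_hand[A=54 B=29 C=40 D=35] avail[A=53 B=25 C=38 D=35] open={R11,R8,R9}
Step 20: cancel R8 -> on_hand[A=54 B=29 C=40 D=35] avail[A=53 B=29 C=38 D=35] open={R11,R9}
Step 21: reserve R12 A 8 -> on_hand[A=54 B=29 C=40 D=35] avail[A=45 B=29 C=38 D=35] open={R11,R12,R9}
Step 22: cancel R12 -> on_hand[A=54 B=29 C=40 D=35] avail[A=53 B=29 C=38 D=35] open={R11,R9}
Step 23: reserve R13 C 7 -> on_hand[A=54 B=29 C=40 D=35] avail[A=53 B=29 C=31 D=35] open={R11,R13,R9}
Step 24: commit R11 -> on_hand[A=54 B=29 C=38 D=35] avail[A=53 B=29 C=31 D=35] open={R13,R9}
Final available[D] = 35

Answer: 35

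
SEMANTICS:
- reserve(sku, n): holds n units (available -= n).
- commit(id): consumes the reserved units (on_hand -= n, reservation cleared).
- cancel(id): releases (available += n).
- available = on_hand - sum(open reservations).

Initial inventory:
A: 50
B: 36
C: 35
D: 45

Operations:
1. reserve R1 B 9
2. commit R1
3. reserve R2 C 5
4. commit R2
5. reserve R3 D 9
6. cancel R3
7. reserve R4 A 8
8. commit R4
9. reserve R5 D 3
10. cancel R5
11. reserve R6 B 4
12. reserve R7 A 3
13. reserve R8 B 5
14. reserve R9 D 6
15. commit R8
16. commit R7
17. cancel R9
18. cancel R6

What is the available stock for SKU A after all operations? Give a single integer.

Step 1: reserve R1 B 9 -> on_hand[A=50 B=36 C=35 D=45] avail[A=50 B=27 C=35 D=45] open={R1}
Step 2: commit R1 -> on_hand[A=50 B=27 C=35 D=45] avail[A=50 B=27 C=35 D=45] open={}
Step 3: reserve R2 C 5 -> on_hand[A=50 B=27 C=35 D=45] avail[A=50 B=27 C=30 D=45] open={R2}
Step 4: commit R2 -> on_hand[A=50 B=27 C=30 D=45] avail[A=50 B=27 C=30 D=45] open={}
Step 5: reserve R3 D 9 -> on_hand[A=50 B=27 C=30 D=45] avail[A=50 B=27 C=30 D=36] open={R3}
Step 6: cancel R3 -> on_hand[A=50 B=27 C=30 D=45] avail[A=50 B=27 C=30 D=45] open={}
Step 7: reserve R4 A 8 -> on_hand[A=50 B=27 C=30 D=45] avail[A=42 B=27 C=30 D=45] open={R4}
Step 8: commit R4 -> on_hand[A=42 B=27 C=30 D=45] avail[A=42 B=27 C=30 D=45] open={}
Step 9: reserve R5 D 3 -> on_hand[A=42 B=27 C=30 D=45] avail[A=42 B=27 C=30 D=42] open={R5}
Step 10: cancel R5 -> on_hand[A=42 B=27 C=30 D=45] avail[A=42 B=27 C=30 D=45] open={}
Step 11: reserve R6 B 4 -> on_hand[A=42 B=27 C=30 D=45] avail[A=42 B=23 C=30 D=45] open={R6}
Step 12: reserve R7 A 3 -> on_hand[A=42 B=27 C=30 D=45] avail[A=39 B=23 C=30 D=45] open={R6,R7}
Step 13: reserve R8 B 5 -> on_hand[A=42 B=27 C=30 D=45] avail[A=39 B=18 C=30 D=45] open={R6,R7,R8}
Step 14: reserve R9 D 6 -> on_hand[A=42 B=27 C=30 D=45] avail[A=39 B=18 C=30 D=39] open={R6,R7,R8,R9}
Step 15: commit R8 -> on_hand[A=42 B=22 C=30 D=45] avail[A=39 B=18 C=30 D=39] open={R6,R7,R9}
Step 16: commit R7 -> on_hand[A=39 B=22 C=30 D=45] avail[A=39 B=18 C=30 D=39] open={R6,R9}
Step 17: cancel R9 -> on_hand[A=39 B=22 C=30 D=45] avail[A=39 B=18 C=30 D=45] open={R6}
Step 18: cancel R6 -> on_hand[A=39 B=22 C=30 D=45] avail[A=39 B=22 C=30 D=45] open={}
Final available[A] = 39

Answer: 39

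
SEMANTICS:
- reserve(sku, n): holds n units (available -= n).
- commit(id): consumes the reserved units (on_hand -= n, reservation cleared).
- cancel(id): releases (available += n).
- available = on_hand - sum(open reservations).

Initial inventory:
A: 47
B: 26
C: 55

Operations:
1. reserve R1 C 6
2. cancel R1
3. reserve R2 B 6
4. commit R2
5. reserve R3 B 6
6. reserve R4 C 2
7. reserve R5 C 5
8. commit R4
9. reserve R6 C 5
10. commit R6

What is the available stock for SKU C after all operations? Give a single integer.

Step 1: reserve R1 C 6 -> on_hand[A=47 B=26 C=55] avail[A=47 B=26 C=49] open={R1}
Step 2: cancel R1 -> on_hand[A=47 B=26 C=55] avail[A=47 B=26 C=55] open={}
Step 3: reserve R2 B 6 -> on_hand[A=47 B=26 C=55] avail[A=47 B=20 C=55] open={R2}
Step 4: commit R2 -> on_hand[A=47 B=20 C=55] avail[A=47 B=20 C=55] open={}
Step 5: reserve R3 B 6 -> on_hand[A=47 B=20 C=55] avail[A=47 B=14 C=55] open={R3}
Step 6: reserve R4 C 2 -> on_hand[A=47 B=20 C=55] avail[A=47 B=14 C=53] open={R3,R4}
Step 7: reserve R5 C 5 -> on_hand[A=47 B=20 C=55] avail[A=47 B=14 C=48] open={R3,R4,R5}
Step 8: commit R4 -> on_hand[A=47 B=20 C=53] avail[A=47 B=14 C=48] open={R3,R5}
Step 9: reserve R6 C 5 -> on_hand[A=47 B=20 C=53] avail[A=47 B=14 C=43] open={R3,R5,R6}
Step 10: commit R6 -> on_hand[A=47 B=20 C=48] avail[A=47 B=14 C=43] open={R3,R5}
Final available[C] = 43

Answer: 43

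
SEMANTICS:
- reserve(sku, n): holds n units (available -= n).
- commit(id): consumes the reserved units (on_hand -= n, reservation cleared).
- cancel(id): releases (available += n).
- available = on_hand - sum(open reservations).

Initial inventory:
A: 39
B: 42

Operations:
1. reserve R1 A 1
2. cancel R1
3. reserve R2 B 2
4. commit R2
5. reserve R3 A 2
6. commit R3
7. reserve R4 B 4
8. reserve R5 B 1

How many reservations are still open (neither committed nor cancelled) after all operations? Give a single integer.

Step 1: reserve R1 A 1 -> on_hand[A=39 B=42] avail[A=38 B=42] open={R1}
Step 2: cancel R1 -> on_hand[A=39 B=42] avail[A=39 B=42] open={}
Step 3: reserve R2 B 2 -> on_hand[A=39 B=42] avail[A=39 B=40] open={R2}
Step 4: commit R2 -> on_hand[A=39 B=40] avail[A=39 B=40] open={}
Step 5: reserve R3 A 2 -> on_hand[A=39 B=40] avail[A=37 B=40] open={R3}
Step 6: commit R3 -> on_hand[A=37 B=40] avail[A=37 B=40] open={}
Step 7: reserve R4 B 4 -> on_hand[A=37 B=40] avail[A=37 B=36] open={R4}
Step 8: reserve R5 B 1 -> on_hand[A=37 B=40] avail[A=37 B=35] open={R4,R5}
Open reservations: ['R4', 'R5'] -> 2

Answer: 2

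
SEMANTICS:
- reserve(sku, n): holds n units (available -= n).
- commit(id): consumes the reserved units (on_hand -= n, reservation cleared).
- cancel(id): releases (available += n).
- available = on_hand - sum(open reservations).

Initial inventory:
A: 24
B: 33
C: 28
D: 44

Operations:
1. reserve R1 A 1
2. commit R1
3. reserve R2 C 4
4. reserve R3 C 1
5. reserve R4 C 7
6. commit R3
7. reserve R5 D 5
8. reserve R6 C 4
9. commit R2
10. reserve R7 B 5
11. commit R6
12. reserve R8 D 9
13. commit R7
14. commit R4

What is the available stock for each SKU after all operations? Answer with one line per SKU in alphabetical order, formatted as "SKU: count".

Step 1: reserve R1 A 1 -> on_hand[A=24 B=33 C=28 D=44] avail[A=23 B=33 C=28 D=44] open={R1}
Step 2: commit R1 -> on_hand[A=23 B=33 C=28 D=44] avail[A=23 B=33 C=28 D=44] open={}
Step 3: reserve R2 C 4 -> on_hand[A=23 B=33 C=28 D=44] avail[A=23 B=33 C=24 D=44] open={R2}
Step 4: reserve R3 C 1 -> on_hand[A=23 B=33 C=28 D=44] avail[A=23 B=33 C=23 D=44] open={R2,R3}
Step 5: reserve R4 C 7 -> on_hand[A=23 B=33 C=28 D=44] avail[A=23 B=33 C=16 D=44] open={R2,R3,R4}
Step 6: commit R3 -> on_hand[A=23 B=33 C=27 D=44] avail[A=23 B=33 C=16 D=44] open={R2,R4}
Step 7: reserve R5 D 5 -> on_hand[A=23 B=33 C=27 D=44] avail[A=23 B=33 C=16 D=39] open={R2,R4,R5}
Step 8: reserve R6 C 4 -> on_hand[A=23 B=33 C=27 D=44] avail[A=23 B=33 C=12 D=39] open={R2,R4,R5,R6}
Step 9: commit R2 -> on_hand[A=23 B=33 C=23 D=44] avail[A=23 B=33 C=12 D=39] open={R4,R5,R6}
Step 10: reserve R7 B 5 -> on_hand[A=23 B=33 C=23 D=44] avail[A=23 B=28 C=12 D=39] open={R4,R5,R6,R7}
Step 11: commit R6 -> on_hand[A=23 B=33 C=19 D=44] avail[A=23 B=28 C=12 D=39] open={R4,R5,R7}
Step 12: reserve R8 D 9 -> on_hand[A=23 B=33 C=19 D=44] avail[A=23 B=28 C=12 D=30] open={R4,R5,R7,R8}
Step 13: commit R7 -> on_hand[A=23 B=28 C=19 D=44] avail[A=23 B=28 C=12 D=30] open={R4,R5,R8}
Step 14: commit R4 -> on_hand[A=23 B=28 C=12 D=44] avail[A=23 B=28 C=12 D=30] open={R5,R8}

Answer: A: 23
B: 28
C: 12
D: 30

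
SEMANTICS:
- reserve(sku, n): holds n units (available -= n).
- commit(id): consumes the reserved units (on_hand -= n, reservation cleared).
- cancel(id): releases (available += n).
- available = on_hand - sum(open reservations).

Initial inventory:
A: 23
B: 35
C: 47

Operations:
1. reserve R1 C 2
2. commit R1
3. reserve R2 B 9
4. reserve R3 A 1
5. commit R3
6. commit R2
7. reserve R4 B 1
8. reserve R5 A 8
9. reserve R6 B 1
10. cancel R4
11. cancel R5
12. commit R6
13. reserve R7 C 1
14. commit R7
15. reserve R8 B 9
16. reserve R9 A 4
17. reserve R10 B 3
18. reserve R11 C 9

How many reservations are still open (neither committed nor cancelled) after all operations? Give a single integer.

Answer: 4

Derivation:
Step 1: reserve R1 C 2 -> on_hand[A=23 B=35 C=47] avail[A=23 B=35 C=45] open={R1}
Step 2: commit R1 -> on_hand[A=23 B=35 C=45] avail[A=23 B=35 C=45] open={}
Step 3: reserve R2 B 9 -> on_hand[A=23 B=35 C=45] avail[A=23 B=26 C=45] open={R2}
Step 4: reserve R3 A 1 -> on_hand[A=23 B=35 C=45] avail[A=22 B=26 C=45] open={R2,R3}
Step 5: commit R3 -> on_hand[A=22 B=35 C=45] avail[A=22 B=26 C=45] open={R2}
Step 6: commit R2 -> on_hand[A=22 B=26 C=45] avail[A=22 B=26 C=45] open={}
Step 7: reserve R4 B 1 -> on_hand[A=22 B=26 C=45] avail[A=22 B=25 C=45] open={R4}
Step 8: reserve R5 A 8 -> on_hand[A=22 B=26 C=45] avail[A=14 B=25 C=45] open={R4,R5}
Step 9: reserve R6 B 1 -> on_hand[A=22 B=26 C=45] avail[A=14 B=24 C=45] open={R4,R5,R6}
Step 10: cancel R4 -> on_hand[A=22 B=26 C=45] avail[A=14 B=25 C=45] open={R5,R6}
Step 11: cancel R5 -> on_hand[A=22 B=26 C=45] avail[A=22 B=25 C=45] open={R6}
Step 12: commit R6 -> on_hand[A=22 B=25 C=45] avail[A=22 B=25 C=45] open={}
Step 13: reserve R7 C 1 -> on_hand[A=22 B=25 C=45] avail[A=22 B=25 C=44] open={R7}
Step 14: commit R7 -> on_hand[A=22 B=25 C=44] avail[A=22 B=25 C=44] open={}
Step 15: reserve R8 B 9 -> on_hand[A=22 B=25 C=44] avail[A=22 B=16 C=44] open={R8}
Step 16: reserve R9 A 4 -> on_hand[A=22 B=25 C=44] avail[A=18 B=16 C=44] open={R8,R9}
Step 17: reserve R10 B 3 -> on_hand[A=22 B=25 C=44] avail[A=18 B=13 C=44] open={R10,R8,R9}
Step 18: reserve R11 C 9 -> on_hand[A=22 B=25 C=44] avail[A=18 B=13 C=35] open={R10,R11,R8,R9}
Open reservations: ['R10', 'R11', 'R8', 'R9'] -> 4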